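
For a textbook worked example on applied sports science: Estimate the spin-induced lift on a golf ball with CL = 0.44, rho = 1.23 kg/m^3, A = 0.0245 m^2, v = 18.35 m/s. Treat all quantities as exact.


FM = 0.5 * CL * rho * A * v^2
FM = 0.5 * 0.44 * 1.23 * 0.0245 * 18.35^2
v^2 = 336.7225
FM = 0.5 * 0.44 * 1.23 * 0.0245 * 336.7225 = 2.2324 N

2.2324 N


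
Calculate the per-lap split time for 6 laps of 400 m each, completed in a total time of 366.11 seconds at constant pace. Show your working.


Split time = total_time / n_laps = 366.11 / 6
Split time = 61.0183 s per lap

61.0183 s


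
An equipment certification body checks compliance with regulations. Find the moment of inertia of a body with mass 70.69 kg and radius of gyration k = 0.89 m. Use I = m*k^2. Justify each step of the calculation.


I = m * k^2
I = 70.69 * 0.89^2
I = 70.69 * 0.7921 = 55.9935 kg*m^2

55.9935 kg*m^2


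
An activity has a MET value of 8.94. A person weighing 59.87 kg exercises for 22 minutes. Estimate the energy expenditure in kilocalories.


kcal = MET * mass * time_hr
Convert time: 22 min = 0.3667 hr
kcal = 8.94 * 59.87 * 0.3667
kcal = 196.2539 kcal

196.2539 kcal


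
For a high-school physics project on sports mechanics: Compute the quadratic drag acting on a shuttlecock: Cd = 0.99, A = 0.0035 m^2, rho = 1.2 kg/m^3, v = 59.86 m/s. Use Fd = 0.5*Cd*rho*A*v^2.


Fd = 0.5 * Cd * rho * A * v^2
Fd = 0.5 * 0.99 * 1.2 * 0.0035 * 59.86^2
v^2 = 3583.2196
Fd = 0.5 * 0.99 * 1.2 * 0.0035 * 3583.2196 = 7.4495 N

7.4495 N


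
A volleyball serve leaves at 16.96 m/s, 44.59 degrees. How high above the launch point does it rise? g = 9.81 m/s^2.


H = (v*sin(theta))^2 / (2*g)
vy = v*sin(theta) = 16.96 * sin(44.59 deg) = 11.9064 m/s
H = vy^2 / (2*g) = 141.7626 / (2*9.81)
H = 141.7626 / 19.62 = 7.2254 m

7.2254 m


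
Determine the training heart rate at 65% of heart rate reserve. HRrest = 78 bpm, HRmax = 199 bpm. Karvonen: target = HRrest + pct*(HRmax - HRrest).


Target = HRrest + pct*(HRmax - HRrest)
Heart rate reserve = HRmax - HRrest = 199 - 78 = 121 bpm
Fraction = 65% = 0.65
Target = 78 + 0.65 * 121
Target = 78 + 78.65 = 156.65 bpm

156.65 bpm


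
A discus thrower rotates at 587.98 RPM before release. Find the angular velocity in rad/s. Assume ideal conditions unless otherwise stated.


omega = RPM * 2 * pi / 60
omega = 587.98 * 2 * 3.14159 / 60
omega = 3694.3873 / 60 = 61.5731 rad/s

61.5731 rad/s


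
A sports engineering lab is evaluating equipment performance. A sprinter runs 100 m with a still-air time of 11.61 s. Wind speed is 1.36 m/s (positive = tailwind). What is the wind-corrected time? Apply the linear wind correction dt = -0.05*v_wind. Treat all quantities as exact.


dt = -0.05 * v_wind = -0.05 * 1.36 = -0.068 s
t_corrected = t_still + dt = 11.61 + (-0.068)
t_corrected = 11.542 s

11.542 s


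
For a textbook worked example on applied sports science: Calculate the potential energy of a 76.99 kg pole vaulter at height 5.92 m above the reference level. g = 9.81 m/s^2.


PE = m * g * h
PE = 76.99 * 9.81 * 5.92
PE = 755.2719 * 5.92 = 4471.2096 J

4471.2096 J


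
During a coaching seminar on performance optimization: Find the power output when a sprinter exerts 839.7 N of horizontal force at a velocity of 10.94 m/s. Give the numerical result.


P = F * v
P = 839.7 * 10.94
P = 9186.318 W

9186.318 W


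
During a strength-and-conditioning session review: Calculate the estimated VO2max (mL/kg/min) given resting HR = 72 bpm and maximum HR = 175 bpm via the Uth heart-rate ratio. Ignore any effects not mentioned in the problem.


VO2max = 15.3 * HRmax / HRrest
VO2max = 15.3 * 175 / 72
VO2max = 2677.5 / 72 = 37.1875 mL/kg/min

37.1875 mL/kg/min


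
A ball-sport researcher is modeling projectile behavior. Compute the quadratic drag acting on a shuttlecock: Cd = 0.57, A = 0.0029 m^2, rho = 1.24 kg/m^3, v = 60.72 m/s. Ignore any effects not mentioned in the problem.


Fd = 0.5 * Cd * rho * A * v^2
Fd = 0.5 * 0.57 * 1.24 * 0.0029 * 60.72^2
v^2 = 3686.9184
Fd = 0.5 * 0.57 * 1.24 * 0.0029 * 3686.9184 = 3.7786 N

3.7786 N


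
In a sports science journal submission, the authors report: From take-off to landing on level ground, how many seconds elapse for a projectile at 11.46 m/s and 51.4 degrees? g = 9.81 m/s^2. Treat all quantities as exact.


T = 2*v*sin(theta)/g
sin(theta) = sin(51.4 deg) = 0.7815
T = 2*11.46*0.7815 / 9.81
T = 17.9124 / 9.81 = 1.8259 s

1.8259 s


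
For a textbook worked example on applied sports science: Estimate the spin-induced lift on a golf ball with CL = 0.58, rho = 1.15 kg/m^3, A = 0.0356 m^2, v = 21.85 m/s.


FM = 0.5 * CL * rho * A * v^2
FM = 0.5 * 0.58 * 1.15 * 0.0356 * 21.85^2
v^2 = 477.4225
FM = 0.5 * 0.58 * 1.15 * 0.0356 * 477.4225 = 5.6682 N

5.6682 N


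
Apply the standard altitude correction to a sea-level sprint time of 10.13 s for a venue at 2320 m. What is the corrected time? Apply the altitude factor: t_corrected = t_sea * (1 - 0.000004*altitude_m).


Correction factor = 1 - 0.000004 * 2320 = 0.99072
t_corrected = t_sea * factor = 10.13 * 0.99072
t_corrected = 10.036 s

10.036 s


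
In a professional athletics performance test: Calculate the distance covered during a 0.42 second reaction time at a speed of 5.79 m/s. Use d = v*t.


d = v * t
d = 5.79 * 0.42
d = 2.4318 m

2.4318 m


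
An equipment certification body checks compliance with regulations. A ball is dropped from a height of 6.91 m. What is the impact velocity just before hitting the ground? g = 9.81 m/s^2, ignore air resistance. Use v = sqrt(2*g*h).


v = sqrt(2 * g * h)
v = sqrt(2 * 9.81 * 6.91)
v = sqrt(135.5742) = 11.6436 m/s

11.6436 m/s


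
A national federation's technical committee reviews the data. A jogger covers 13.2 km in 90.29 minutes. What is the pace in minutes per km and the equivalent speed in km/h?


Pace = time / distance = 90.29 min / 13.2 km = 6.8402 min/km
Speed = distance / time_in_hours = 13.2 / 1.5048 hr
Speed = 8.7717 km/h

6.8402 min/km, 8.7717 km/h


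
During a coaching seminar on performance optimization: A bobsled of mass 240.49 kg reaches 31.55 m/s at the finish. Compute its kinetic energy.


KE = 0.5 * m * v^2
KE = 0.5 * 240.49 * 31.55^2
KE = 0.5 * 240.49 * 995.4025 = 119692.1736 J

119692.1736 J


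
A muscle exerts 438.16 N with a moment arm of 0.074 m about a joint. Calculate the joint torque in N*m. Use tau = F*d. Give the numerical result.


tau = F * d
tau = 438.16 * 0.074
tau = 32.4238 N*m

32.4238 N*m


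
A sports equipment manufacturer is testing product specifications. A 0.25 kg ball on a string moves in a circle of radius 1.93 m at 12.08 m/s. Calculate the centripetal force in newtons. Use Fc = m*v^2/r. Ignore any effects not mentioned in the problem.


Fc = m * v^2 / r
v^2 = 12.08^2 = 145.9264
Fc = 0.25 * 145.9264 / 1.93
Fc = 36.4816 / 1.93 = 18.9024 N

18.9024 N


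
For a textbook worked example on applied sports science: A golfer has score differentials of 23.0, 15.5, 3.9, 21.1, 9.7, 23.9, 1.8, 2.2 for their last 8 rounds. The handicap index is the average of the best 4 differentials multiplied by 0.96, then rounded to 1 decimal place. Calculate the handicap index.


All differentials: 23.0, 15.5, 3.9, 21.1, 9.7, 23.9, 1.8, 2.2
Sorted: 1.8, 2.2, 3.9, 9.7, 15.5, 21.1, 23.0, 23.9
Best 4: 1.8, 2.2, 3.9, 9.7
Average of best = 17.6 / 4 = 4.4
Raw index = 4.4 * 0.96 = 4.224
Handicap index = round(4.224, 1) = 4.2

4.2


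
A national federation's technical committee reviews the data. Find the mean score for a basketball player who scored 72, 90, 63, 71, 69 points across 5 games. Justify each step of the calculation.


Average = sum / n
Sum = 365
Average = 365 / 5 = 73

73


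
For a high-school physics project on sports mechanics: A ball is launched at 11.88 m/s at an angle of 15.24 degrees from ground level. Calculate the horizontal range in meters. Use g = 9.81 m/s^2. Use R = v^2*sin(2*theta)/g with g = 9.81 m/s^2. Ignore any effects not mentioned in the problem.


R = v^2 * sin(2*theta) / g
Convert angle to radians: theta = 15.24 deg = 0.266 rad
sin(2*theta) = sin(0.532) = 0.5072
R = 11.88^2 * 0.5072 / 9.81
R = 141.1344 * 0.5072 / 9.81 = 7.2975 m

7.2975 m


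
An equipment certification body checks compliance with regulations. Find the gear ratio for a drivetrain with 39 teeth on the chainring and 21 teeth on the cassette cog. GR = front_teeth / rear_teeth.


GR = front_teeth / rear_teeth
GR = 39 / 21
GR = 1.8571

1.8571


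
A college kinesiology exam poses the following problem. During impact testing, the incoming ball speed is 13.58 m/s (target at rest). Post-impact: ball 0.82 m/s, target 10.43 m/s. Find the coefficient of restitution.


e = (v2_after - v1_after) / (v1_before - v2_before)
Numerator = 10.43 - 0.82 = 9.61
Denominator = 13.58 - 0 = 13.58
e = 9.61 / 13.58 = 0.7077

0.7077


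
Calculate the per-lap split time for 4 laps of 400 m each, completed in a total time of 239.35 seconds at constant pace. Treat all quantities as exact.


Split time = total_time / n_laps = 239.35 / 4
Split time = 59.8375 s per lap

59.8375 s


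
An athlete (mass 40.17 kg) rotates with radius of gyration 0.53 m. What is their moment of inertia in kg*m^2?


I = m * k^2
I = 40.17 * 0.53^2
I = 40.17 * 0.2809 = 11.2838 kg*m^2

11.2838 kg*m^2


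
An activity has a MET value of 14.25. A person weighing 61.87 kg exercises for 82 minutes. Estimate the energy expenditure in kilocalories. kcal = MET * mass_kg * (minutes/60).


kcal = MET * mass * time_hr
Convert time: 82 min = 1.3667 hr
kcal = 14.25 * 61.87 * 1.3667
kcal = 1204.9182 kcal

1204.9182 kcal


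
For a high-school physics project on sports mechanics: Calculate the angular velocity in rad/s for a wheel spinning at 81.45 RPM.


omega = RPM * 2 * pi / 60
omega = 81.45 * 2 * 3.14159 / 60
omega = 511.7654 / 60 = 8.5294 rad/s

8.5294 rad/s


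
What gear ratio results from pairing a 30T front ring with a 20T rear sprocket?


GR = front_teeth / rear_teeth
GR = 30 / 20
GR = 1.5

1.5


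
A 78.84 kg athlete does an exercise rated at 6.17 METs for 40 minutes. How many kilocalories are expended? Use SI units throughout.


kcal = MET * mass * time_hr
Convert time: 40 min = 0.6667 hr
kcal = 6.17 * 78.84 * 0.6667
kcal = 324.2952 kcal

324.2952 kcal


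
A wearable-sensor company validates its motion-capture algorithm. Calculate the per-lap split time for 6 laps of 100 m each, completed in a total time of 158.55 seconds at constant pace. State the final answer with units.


Split time = total_time / n_laps = 158.55 / 6
Split time = 26.425 s per lap

26.425 s


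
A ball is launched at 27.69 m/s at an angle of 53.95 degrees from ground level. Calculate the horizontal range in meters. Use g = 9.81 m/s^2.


R = v^2 * sin(2*theta) / g
Convert angle to radians: theta = 53.95 deg = 0.9416 rad
sin(2*theta) = sin(1.8832) = 0.9516
R = 27.69^2 * 0.9516 / 9.81
R = 766.7361 * 0.9516 / 9.81 = 74.3753 m

74.3753 m


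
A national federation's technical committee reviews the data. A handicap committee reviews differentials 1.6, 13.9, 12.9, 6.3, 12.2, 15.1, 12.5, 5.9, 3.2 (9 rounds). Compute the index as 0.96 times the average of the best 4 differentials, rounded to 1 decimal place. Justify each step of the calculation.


All differentials: 1.6, 13.9, 12.9, 6.3, 12.2, 15.1, 12.5, 5.9, 3.2
Sorted: 1.6, 3.2, 5.9, 6.3, 12.2, 12.5, 12.9, 13.9, 15.1
Best 4: 1.6, 3.2, 5.9, 6.3
Average of best = 17 / 4 = 4.25
Raw index = 4.25 * 0.96 = 4.08
Handicap index = round(4.08, 1) = 4.1

4.1


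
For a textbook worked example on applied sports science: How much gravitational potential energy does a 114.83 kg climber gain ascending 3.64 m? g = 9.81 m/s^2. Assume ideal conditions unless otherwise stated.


PE = m * g * h
PE = 114.83 * 9.81 * 3.64
PE = 1126.4823 * 3.64 = 4100.3956 J

4100.3956 J


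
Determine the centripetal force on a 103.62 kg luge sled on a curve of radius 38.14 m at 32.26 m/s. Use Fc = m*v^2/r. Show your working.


Fc = m * v^2 / r
v^2 = 32.26^2 = 1040.7076
Fc = 103.62 * 1040.7076 / 38.14
Fc = 107838.1215 / 38.14 = 2827.4285 N

2827.4285 N


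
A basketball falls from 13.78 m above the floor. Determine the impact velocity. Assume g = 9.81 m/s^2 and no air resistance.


v = sqrt(2 * g * h)
v = sqrt(2 * 9.81 * 13.78)
v = sqrt(270.3636) = 16.4427 m/s

16.4427 m/s


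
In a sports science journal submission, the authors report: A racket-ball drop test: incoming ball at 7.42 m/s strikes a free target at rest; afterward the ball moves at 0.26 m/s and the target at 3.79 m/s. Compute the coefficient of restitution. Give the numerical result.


e = (v2_after - v1_after) / (v1_before - v2_before)
Numerator = 3.79 - 0.26 = 3.53
Denominator = 7.42 - 0 = 7.42
e = 3.53 / 7.42 = 0.4757

0.4757


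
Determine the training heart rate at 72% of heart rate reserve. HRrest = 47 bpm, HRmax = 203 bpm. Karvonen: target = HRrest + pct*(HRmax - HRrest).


Target = HRrest + pct*(HRmax - HRrest)
Heart rate reserve = HRmax - HRrest = 203 - 47 = 156 bpm
Fraction = 72% = 0.72
Target = 47 + 0.72 * 156
Target = 47 + 112.32 = 159.32 bpm

159.32 bpm


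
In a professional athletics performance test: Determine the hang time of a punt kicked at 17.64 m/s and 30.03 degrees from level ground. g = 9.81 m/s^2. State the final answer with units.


T = 2*v*sin(theta)/g
sin(theta) = sin(30.03 deg) = 0.5005
T = 2*17.64*0.5005 / 9.81
T = 17.656 / 9.81 = 1.7998 s

1.7998 s


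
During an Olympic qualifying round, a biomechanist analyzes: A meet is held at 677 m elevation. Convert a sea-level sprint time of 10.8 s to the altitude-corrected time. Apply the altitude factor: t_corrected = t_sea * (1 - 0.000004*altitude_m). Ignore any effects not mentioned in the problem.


Correction factor = 1 - 0.000004 * 677 = 0.997292
t_corrected = t_sea * factor = 10.8 * 0.997292
t_corrected = 10.7708 s

10.7708 s


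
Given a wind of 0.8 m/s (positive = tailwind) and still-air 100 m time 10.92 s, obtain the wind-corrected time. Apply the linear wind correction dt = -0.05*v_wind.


dt = -0.05 * v_wind = -0.05 * 0.8 = -0.04 s
t_corrected = t_still + dt = 10.92 + (-0.04)
t_corrected = 10.88 s

10.88 s


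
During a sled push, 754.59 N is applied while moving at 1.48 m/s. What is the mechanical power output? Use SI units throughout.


P = F * v
P = 754.59 * 1.48
P = 1116.7932 W

1116.7932 W


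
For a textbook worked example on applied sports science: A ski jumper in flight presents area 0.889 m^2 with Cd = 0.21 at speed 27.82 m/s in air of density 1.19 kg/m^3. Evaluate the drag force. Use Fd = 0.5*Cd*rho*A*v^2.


Fd = 0.5 * Cd * rho * A * v^2
Fd = 0.5 * 0.21 * 1.19 * 0.889 * 27.82^2
v^2 = 773.9524
Fd = 0.5 * 0.21 * 1.19 * 0.889 * 773.9524 = 85.9711 N

85.9711 N


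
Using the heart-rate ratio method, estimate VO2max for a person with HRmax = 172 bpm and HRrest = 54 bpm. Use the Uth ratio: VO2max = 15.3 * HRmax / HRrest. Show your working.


VO2max = 15.3 * HRmax / HRrest
VO2max = 15.3 * 172 / 54
VO2max = 2631.6 / 54 = 48.7333 mL/kg/min

48.7333 mL/kg/min


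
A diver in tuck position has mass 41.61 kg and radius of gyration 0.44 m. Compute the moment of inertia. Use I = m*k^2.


I = m * k^2
I = 41.61 * 0.44^2
I = 41.61 * 0.1936 = 8.0557 kg*m^2

8.0557 kg*m^2


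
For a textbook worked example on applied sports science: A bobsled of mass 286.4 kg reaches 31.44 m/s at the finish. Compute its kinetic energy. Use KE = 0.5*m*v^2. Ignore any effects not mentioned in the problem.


KE = 0.5 * m * v^2
KE = 0.5 * 286.4 * 31.44^2
KE = 0.5 * 286.4 * 988.4736 = 141549.4195 J

141549.4195 J


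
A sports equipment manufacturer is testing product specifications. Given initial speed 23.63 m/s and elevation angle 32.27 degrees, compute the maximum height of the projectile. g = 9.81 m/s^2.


H = (v*sin(theta))^2 / (2*g)
vy = v*sin(theta) = 23.63 * sin(32.27 deg) = 12.6163 m/s
H = vy^2 / (2*g) = 159.1707 / (2*9.81)
H = 159.1707 / 19.62 = 8.1127 m

8.1127 m


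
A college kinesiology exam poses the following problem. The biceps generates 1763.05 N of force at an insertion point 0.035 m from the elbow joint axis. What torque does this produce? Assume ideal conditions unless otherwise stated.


tau = F * d
tau = 1763.05 * 0.035
tau = 61.7068 N*m

61.7068 N*m


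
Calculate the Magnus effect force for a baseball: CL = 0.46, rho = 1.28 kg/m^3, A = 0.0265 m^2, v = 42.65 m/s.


FM = 0.5 * CL * rho * A * v^2
FM = 0.5 * 0.46 * 1.28 * 0.0265 * 42.65^2
v^2 = 1819.0225
FM = 0.5 * 0.46 * 1.28 * 0.0265 * 1819.0225 = 14.1913 N

14.1913 N


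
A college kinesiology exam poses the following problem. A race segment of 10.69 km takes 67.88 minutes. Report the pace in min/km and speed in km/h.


Pace = time / distance = 67.88 min / 10.69 km = 6.3499 min/km
Speed = distance / time_in_hours = 10.69 / 1.1313 hr
Speed = 9.449 km/h

6.3499 min/km, 9.449 km/h


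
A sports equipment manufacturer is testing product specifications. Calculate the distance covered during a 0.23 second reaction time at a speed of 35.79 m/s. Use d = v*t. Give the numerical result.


d = v * t
d = 35.79 * 0.23
d = 8.2317 m

8.2317 m


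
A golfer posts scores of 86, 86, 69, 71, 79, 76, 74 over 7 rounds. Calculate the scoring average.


Average = sum / n
Sum = 541
Average = 541 / 7 = 77.2857

77.2857


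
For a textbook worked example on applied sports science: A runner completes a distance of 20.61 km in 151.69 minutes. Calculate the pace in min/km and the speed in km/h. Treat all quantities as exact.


Pace = time / distance = 151.69 min / 20.61 km = 7.36 min/km
Speed = distance / time_in_hours = 20.61 / 2.5282 hr
Speed = 8.1522 km/h

7.36 min/km, 8.1522 km/h


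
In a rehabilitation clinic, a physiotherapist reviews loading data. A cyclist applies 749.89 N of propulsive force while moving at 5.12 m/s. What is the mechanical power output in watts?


P = F * v
P = 749.89 * 5.12
P = 3839.4368 W

3839.4368 W


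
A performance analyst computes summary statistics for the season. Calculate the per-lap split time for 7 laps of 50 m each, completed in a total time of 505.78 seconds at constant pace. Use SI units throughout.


Split time = total_time / n_laps = 505.78 / 7
Split time = 72.2543 s per lap

72.2543 s


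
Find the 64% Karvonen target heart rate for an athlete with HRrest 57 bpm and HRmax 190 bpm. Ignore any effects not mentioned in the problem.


Target = HRrest + pct*(HRmax - HRrest)
Heart rate reserve = HRmax - HRrest = 190 - 57 = 133 bpm
Fraction = 64% = 0.64
Target = 57 + 0.64 * 133
Target = 57 + 85.12 = 142.12 bpm

142.12 bpm


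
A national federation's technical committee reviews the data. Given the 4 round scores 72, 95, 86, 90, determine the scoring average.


Average = sum / n
Sum = 343
Average = 343 / 4 = 85.75

85.75


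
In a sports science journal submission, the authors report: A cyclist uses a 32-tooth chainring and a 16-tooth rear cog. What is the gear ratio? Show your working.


GR = front_teeth / rear_teeth
GR = 32 / 16
GR = 2

2


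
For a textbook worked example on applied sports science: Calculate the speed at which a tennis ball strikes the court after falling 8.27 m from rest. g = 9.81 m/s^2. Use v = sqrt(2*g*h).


v = sqrt(2 * g * h)
v = sqrt(2 * 9.81 * 8.27)
v = sqrt(162.2574) = 12.738 m/s

12.738 m/s


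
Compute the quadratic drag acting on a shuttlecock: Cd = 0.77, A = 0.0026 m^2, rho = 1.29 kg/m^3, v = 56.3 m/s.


Fd = 0.5 * Cd * rho * A * v^2
Fd = 0.5 * 0.77 * 1.29 * 0.0026 * 56.3^2
v^2 = 3169.69
Fd = 0.5 * 0.77 * 1.29 * 0.0026 * 3169.69 = 4.093 N

4.093 N


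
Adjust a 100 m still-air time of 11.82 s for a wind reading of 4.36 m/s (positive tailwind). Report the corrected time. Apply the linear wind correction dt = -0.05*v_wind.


dt = -0.05 * v_wind = -0.05 * 4.36 = -0.218 s
t_corrected = t_still + dt = 11.82 + (-0.218)
t_corrected = 11.602 s

11.602 s


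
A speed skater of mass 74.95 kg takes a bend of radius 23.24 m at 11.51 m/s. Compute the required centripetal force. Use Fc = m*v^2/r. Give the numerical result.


Fc = m * v^2 / r
v^2 = 11.51^2 = 132.4801
Fc = 74.95 * 132.4801 / 23.24
Fc = 9929.3835 / 23.24 = 427.254 N

427.254 N


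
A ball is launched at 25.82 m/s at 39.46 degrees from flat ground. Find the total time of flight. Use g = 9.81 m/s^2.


T = 2*v*sin(theta)/g
sin(theta) = sin(39.46 deg) = 0.6355
T = 2*25.82*0.6355 / 9.81
T = 32.8193 / 9.81 = 3.3455 s

3.3455 s


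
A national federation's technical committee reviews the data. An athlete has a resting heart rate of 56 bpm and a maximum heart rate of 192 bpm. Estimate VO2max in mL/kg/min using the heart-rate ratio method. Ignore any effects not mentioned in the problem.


VO2max = 15.3 * HRmax / HRrest
VO2max = 15.3 * 192 / 56
VO2max = 2937.6 / 56 = 52.4571 mL/kg/min

52.4571 mL/kg/min


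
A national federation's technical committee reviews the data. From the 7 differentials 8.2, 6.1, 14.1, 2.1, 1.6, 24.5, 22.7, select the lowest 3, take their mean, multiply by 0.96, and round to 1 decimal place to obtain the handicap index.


All differentials: 8.2, 6.1, 14.1, 2.1, 1.6, 24.5, 22.7
Sorted: 1.6, 2.1, 6.1, 8.2, 14.1, 22.7, 24.5
Best 3: 1.6, 2.1, 6.1
Average of best = 9.8 / 3 = 3.2667
Raw index = 3.2667 * 0.96 = 3.136
Handicap index = round(3.136, 1) = 3.1

3.1


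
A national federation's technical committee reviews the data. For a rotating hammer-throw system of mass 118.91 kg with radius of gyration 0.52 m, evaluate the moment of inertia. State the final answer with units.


I = m * k^2
I = 118.91 * 0.52^2
I = 118.91 * 0.2704 = 32.1533 kg*m^2

32.1533 kg*m^2


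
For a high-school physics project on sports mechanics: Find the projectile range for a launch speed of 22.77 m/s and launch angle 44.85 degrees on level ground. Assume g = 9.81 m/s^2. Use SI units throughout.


R = v^2 * sin(2*theta) / g
Convert angle to radians: theta = 44.85 deg = 0.7828 rad
sin(2*theta) = sin(1.5656) = 1
R = 22.77^2 * 1 / 9.81
R = 518.4729 * 1 / 9.81 = 52.8507 m

52.8507 m


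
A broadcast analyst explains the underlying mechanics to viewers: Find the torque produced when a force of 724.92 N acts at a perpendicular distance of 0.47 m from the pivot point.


tau = F * d
tau = 724.92 * 0.47
tau = 340.7124 N*m

340.7124 N*m


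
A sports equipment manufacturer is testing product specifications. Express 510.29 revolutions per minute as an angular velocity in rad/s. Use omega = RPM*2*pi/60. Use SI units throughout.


omega = RPM * 2 * pi / 60
omega = 510.29 * 2 * 3.14159 / 60
omega = 3206.2466 / 60 = 53.4374 rad/s

53.4374 rad/s


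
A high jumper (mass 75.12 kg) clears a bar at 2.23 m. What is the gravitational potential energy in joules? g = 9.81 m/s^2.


PE = m * g * h
PE = 75.12 * 9.81 * 2.23
PE = 736.9272 * 2.23 = 1643.3477 J

1643.3477 J


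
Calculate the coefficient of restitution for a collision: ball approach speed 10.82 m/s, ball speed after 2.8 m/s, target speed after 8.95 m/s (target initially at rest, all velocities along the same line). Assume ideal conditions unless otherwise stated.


e = (v2_after - v1_after) / (v1_before - v2_before)
Numerator = 8.95 - 2.8 = 6.15
Denominator = 10.82 - 0 = 10.82
e = 6.15 / 10.82 = 0.5684

0.5684


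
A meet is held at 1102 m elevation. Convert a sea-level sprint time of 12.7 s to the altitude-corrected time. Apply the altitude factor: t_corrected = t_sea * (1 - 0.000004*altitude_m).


Correction factor = 1 - 0.000004 * 1102 = 0.995592
t_corrected = t_sea * factor = 12.7 * 0.995592
t_corrected = 12.644 s

12.644 s


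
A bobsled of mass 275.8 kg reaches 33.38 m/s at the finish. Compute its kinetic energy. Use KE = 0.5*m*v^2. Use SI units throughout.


KE = 0.5 * m * v^2
KE = 0.5 * 275.8 * 33.38^2
KE = 0.5 * 275.8 * 1114.2244 = 153651.5448 J

153651.5448 J


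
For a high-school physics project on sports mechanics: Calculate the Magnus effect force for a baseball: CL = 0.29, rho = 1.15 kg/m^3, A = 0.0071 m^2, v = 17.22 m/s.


FM = 0.5 * CL * rho * A * v^2
FM = 0.5 * 0.29 * 1.15 * 0.0071 * 17.22^2
v^2 = 296.5284
FM = 0.5 * 0.29 * 1.15 * 0.0071 * 296.5284 = 0.3511 N

0.3511 N


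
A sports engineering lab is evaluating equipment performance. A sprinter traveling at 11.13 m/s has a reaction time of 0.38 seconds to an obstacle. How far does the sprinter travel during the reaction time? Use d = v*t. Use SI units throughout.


d = v * t
d = 11.13 * 0.38
d = 4.2294 m

4.2294 m


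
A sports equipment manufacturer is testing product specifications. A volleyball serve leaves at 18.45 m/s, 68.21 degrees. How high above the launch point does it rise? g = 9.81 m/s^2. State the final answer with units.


H = (v*sin(theta))^2 / (2*g)
vy = v*sin(theta) = 18.45 * sin(68.21 deg) = 17.1318 m/s
H = vy^2 / (2*g) = 293.4972 / (2*9.81)
H = 293.4972 / 19.62 = 14.9591 m

14.9591 m


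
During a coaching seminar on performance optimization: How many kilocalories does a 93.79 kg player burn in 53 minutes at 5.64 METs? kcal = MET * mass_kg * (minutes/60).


kcal = MET * mass * time_hr
Convert time: 53 min = 0.8833 hr
kcal = 5.64 * 93.79 * 0.8833
kcal = 467.2618 kcal

467.2618 kcal


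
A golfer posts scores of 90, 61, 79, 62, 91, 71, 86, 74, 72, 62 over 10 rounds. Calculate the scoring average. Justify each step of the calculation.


Average = sum / n
Sum = 748
Average = 748 / 10 = 74.8

74.8


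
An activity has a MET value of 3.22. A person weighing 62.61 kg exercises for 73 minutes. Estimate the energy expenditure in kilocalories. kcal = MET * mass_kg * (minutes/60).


kcal = MET * mass * time_hr
Convert time: 73 min = 1.2167 hr
kcal = 3.22 * 62.61 * 1.2167
kcal = 245.2851 kcal

245.2851 kcal


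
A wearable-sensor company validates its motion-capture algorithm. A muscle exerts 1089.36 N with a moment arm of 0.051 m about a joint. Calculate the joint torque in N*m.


tau = F * d
tau = 1089.36 * 0.051
tau = 55.5574 N*m

55.5574 N*m


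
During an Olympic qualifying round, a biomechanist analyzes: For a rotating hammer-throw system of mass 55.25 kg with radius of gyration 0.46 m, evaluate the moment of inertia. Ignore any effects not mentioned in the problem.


I = m * k^2
I = 55.25 * 0.46^2
I = 55.25 * 0.2116 = 11.6909 kg*m^2

11.6909 kg*m^2


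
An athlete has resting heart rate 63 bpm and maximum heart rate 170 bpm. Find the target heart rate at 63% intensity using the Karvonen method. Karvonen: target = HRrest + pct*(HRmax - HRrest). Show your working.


Target = HRrest + pct*(HRmax - HRrest)
Heart rate reserve = HRmax - HRrest = 170 - 63 = 107 bpm
Fraction = 63% = 0.63
Target = 63 + 0.63 * 107
Target = 63 + 67.41 = 130.41 bpm

130.41 bpm


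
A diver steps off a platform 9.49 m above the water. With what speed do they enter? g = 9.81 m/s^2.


v = sqrt(2 * g * h)
v = sqrt(2 * 9.81 * 9.49)
v = sqrt(186.1938) = 13.6453 m/s

13.6453 m/s


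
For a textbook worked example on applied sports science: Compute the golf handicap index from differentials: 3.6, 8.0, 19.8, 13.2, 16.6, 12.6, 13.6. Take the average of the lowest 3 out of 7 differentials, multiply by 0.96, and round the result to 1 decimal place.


All differentials: 3.6, 8.0, 19.8, 13.2, 16.6, 12.6, 13.6
Sorted: 3.6, 8.0, 12.6, 13.2, 13.6, 16.6, 19.8
Best 3: 3.6, 8.0, 12.6
Average of best = 24.2 / 3 = 8.0667
Raw index = 8.0667 * 0.96 = 7.744
Handicap index = round(7.744, 1) = 7.7

7.7


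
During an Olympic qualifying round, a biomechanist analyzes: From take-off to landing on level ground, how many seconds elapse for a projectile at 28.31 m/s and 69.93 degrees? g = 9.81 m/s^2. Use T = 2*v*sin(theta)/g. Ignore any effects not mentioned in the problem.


T = 2*v*sin(theta)/g
sin(theta) = sin(69.93 deg) = 0.9393
T = 2*28.31*0.9393 / 9.81
T = 53.1817 / 9.81 = 5.4212 s

5.4212 s


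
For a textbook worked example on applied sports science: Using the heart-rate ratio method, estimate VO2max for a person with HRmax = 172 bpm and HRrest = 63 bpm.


VO2max = 15.3 * HRmax / HRrest
VO2max = 15.3 * 172 / 63
VO2max = 2631.6 / 63 = 41.7714 mL/kg/min

41.7714 mL/kg/min


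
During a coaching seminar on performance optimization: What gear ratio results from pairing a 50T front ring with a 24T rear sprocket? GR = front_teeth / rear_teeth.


GR = front_teeth / rear_teeth
GR = 50 / 24
GR = 2.0833

2.0833


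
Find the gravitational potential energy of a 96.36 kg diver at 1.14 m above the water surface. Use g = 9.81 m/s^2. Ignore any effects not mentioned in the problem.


PE = m * g * h
PE = 96.36 * 9.81 * 1.14
PE = 945.2916 * 1.14 = 1077.6324 J

1077.6324 J


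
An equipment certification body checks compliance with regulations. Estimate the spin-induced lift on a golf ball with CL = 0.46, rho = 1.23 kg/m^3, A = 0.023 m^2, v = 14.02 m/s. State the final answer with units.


FM = 0.5 * CL * rho * A * v^2
FM = 0.5 * 0.46 * 1.23 * 0.023 * 14.02^2
v^2 = 196.5604
FM = 0.5 * 0.46 * 1.23 * 0.023 * 196.5604 = 1.279 N

1.279 N


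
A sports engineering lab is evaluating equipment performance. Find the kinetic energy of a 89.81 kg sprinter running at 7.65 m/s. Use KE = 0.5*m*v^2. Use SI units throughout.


KE = 0.5 * m * v^2
KE = 0.5 * 89.81 * 7.65^2
KE = 0.5 * 89.81 * 58.5225 = 2627.9529 J

2627.9529 J


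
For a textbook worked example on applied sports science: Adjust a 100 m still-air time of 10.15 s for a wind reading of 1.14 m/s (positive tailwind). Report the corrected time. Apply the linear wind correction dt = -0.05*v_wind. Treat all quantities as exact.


dt = -0.05 * v_wind = -0.05 * 1.14 = -0.057 s
t_corrected = t_still + dt = 10.15 + (-0.057)
t_corrected = 10.093 s

10.093 s


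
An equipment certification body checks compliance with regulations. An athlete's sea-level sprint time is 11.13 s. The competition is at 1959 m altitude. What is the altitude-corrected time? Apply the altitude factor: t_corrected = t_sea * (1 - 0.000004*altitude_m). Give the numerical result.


Correction factor = 1 - 0.000004 * 1959 = 0.992164
t_corrected = t_sea * factor = 11.13 * 0.992164
t_corrected = 11.0428 s

11.0428 s


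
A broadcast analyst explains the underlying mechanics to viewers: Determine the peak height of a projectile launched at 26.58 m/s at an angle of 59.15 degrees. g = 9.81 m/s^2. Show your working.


H = (v*sin(theta))^2 / (2*g)
vy = v*sin(theta) = 26.58 * sin(59.15 deg) = 22.8193 m/s
H = vy^2 / (2*g) = 520.719 / (2*9.81)
H = 520.719 / 19.62 = 26.5402 m

26.5402 m


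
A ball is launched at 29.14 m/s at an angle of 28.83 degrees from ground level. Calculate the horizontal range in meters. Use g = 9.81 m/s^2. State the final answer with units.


R = v^2 * sin(2*theta) / g
Convert angle to radians: theta = 28.83 deg = 0.5032 rad
sin(2*theta) = sin(1.0064) = 0.8449
R = 29.14^2 * 0.8449 / 9.81
R = 849.1396 * 0.8449 / 9.81 = 73.1323 m

73.1323 m


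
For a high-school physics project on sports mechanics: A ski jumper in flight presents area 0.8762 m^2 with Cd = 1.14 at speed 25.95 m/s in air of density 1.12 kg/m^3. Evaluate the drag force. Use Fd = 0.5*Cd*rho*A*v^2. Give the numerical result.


Fd = 0.5 * Cd * rho * A * v^2
Fd = 0.5 * 1.14 * 1.12 * 0.8762 * 25.95^2
v^2 = 673.4025
Fd = 0.5 * 1.14 * 1.12 * 0.8762 * 673.4025 = 376.6785 N

376.6785 N


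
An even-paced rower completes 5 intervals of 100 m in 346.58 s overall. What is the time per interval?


Split time = total_time / n_laps = 346.58 / 5
Split time = 69.316 s per lap

69.316 s


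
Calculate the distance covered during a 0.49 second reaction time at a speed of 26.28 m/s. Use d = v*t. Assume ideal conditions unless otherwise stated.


d = v * t
d = 26.28 * 0.49
d = 12.8772 m

12.8772 m


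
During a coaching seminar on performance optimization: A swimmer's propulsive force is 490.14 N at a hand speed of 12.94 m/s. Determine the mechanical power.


P = F * v
P = 490.14 * 12.94
P = 6342.4116 W

6342.4116 W


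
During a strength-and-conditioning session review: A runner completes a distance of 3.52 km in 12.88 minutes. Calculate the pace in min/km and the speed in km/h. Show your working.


Pace = time / distance = 12.88 min / 3.52 km = 3.6591 min/km
Speed = distance / time_in_hours = 3.52 / 0.2147 hr
Speed = 16.3975 km/h

3.6591 min/km, 16.3975 km/h


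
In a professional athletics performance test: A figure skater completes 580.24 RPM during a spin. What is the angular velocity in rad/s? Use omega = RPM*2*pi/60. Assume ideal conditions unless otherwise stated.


omega = RPM * 2 * pi / 60
omega = 580.24 * 2 * 3.14159 / 60
omega = 3645.7554 / 60 = 60.7626 rad/s

60.7626 rad/s


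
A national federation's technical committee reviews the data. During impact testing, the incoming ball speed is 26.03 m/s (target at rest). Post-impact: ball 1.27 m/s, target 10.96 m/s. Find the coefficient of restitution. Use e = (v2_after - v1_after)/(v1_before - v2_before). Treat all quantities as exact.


e = (v2_after - v1_after) / (v1_before - v2_before)
Numerator = 10.96 - 1.27 = 9.69
Denominator = 26.03 - 0 = 26.03
e = 9.69 / 26.03 = 0.3723

0.3723


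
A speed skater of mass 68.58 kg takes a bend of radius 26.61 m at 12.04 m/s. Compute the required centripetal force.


Fc = m * v^2 / r
v^2 = 12.04^2 = 144.9616
Fc = 68.58 * 144.9616 / 26.61
Fc = 9941.4665 / 26.61 = 373.5989 N

373.5989 N


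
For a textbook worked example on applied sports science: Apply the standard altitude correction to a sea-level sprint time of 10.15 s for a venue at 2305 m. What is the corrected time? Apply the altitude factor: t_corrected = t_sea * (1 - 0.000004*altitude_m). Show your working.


Correction factor = 1 - 0.000004 * 2305 = 0.99078
t_corrected = t_sea * factor = 10.15 * 0.99078
t_corrected = 10.0564 s

10.0564 s


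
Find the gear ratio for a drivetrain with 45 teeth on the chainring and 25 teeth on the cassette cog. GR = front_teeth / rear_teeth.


GR = front_teeth / rear_teeth
GR = 45 / 25
GR = 1.8

1.8


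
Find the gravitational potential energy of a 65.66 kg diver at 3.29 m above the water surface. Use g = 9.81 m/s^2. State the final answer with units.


PE = m * g * h
PE = 65.66 * 9.81 * 3.29
PE = 644.1246 * 3.29 = 2119.1699 J

2119.1699 J


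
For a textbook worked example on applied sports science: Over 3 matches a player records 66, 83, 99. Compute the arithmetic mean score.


Average = sum / n
Sum = 248
Average = 248 / 3 = 82.6667

82.6667


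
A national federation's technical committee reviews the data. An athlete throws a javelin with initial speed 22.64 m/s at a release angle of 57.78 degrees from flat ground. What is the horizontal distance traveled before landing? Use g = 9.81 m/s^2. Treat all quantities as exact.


R = v^2 * sin(2*theta) / g
Convert angle to radians: theta = 57.78 deg = 1.0085 rad
sin(2*theta) = sin(2.0169) = 0.9021
R = 22.64^2 * 0.9021 / 9.81
R = 512.5696 * 0.9021 / 9.81 = 47.1362 m

47.1362 m


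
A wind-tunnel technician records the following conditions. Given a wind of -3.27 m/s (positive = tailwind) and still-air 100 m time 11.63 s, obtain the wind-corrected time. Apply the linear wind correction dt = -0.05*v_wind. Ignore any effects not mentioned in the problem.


dt = -0.05 * v_wind = -0.05 * -3.27 = 0.1635 s
t_corrected = t_still + dt = 11.63 + (0.1635)
t_corrected = 11.7935 s

11.7935 s


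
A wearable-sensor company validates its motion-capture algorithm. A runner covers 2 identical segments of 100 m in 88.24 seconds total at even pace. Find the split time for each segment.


Split time = total_time / n_laps = 88.24 / 2
Split time = 44.12 s per lap

44.12 s


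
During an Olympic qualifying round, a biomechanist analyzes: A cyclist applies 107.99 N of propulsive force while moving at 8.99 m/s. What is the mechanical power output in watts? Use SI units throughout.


P = F * v
P = 107.99 * 8.99
P = 970.8301 W

970.8301 W


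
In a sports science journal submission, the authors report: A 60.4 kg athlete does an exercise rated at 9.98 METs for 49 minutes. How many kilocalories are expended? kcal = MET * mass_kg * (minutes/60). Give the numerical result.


kcal = MET * mass * time_hr
Convert time: 49 min = 0.8167 hr
kcal = 9.98 * 60.4 * 0.8167
kcal = 492.2801 kcal

492.2801 kcal


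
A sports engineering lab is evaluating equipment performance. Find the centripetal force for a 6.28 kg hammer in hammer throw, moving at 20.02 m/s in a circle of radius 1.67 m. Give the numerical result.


Fc = m * v^2 / r
v^2 = 20.02^2 = 400.8004
Fc = 6.28 * 400.8004 / 1.67
Fc = 2517.0265 / 1.67 = 1507.2015 N

1507.2015 N


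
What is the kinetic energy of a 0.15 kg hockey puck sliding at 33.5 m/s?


KE = 0.5 * m * v^2
KE = 0.5 * 0.15 * 33.5^2
KE = 0.5 * 0.15 * 1122.25 = 84.1688 J

84.1688 J


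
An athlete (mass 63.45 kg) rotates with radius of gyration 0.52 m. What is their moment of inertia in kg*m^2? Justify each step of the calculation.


I = m * k^2
I = 63.45 * 0.52^2
I = 63.45 * 0.2704 = 17.1569 kg*m^2

17.1569 kg*m^2


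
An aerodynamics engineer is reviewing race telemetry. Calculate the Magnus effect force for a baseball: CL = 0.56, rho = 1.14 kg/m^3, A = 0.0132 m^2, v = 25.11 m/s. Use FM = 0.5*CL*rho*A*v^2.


FM = 0.5 * CL * rho * A * v^2
FM = 0.5 * 0.56 * 1.14 * 0.0132 * 25.11^2
v^2 = 630.5121
FM = 0.5 * 0.56 * 1.14 * 0.0132 * 630.5121 = 2.6566 N

2.6566 N


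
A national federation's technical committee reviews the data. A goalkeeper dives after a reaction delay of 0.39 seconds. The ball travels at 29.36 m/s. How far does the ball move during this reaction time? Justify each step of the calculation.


d = v * t
d = 29.36 * 0.39
d = 11.4504 m

11.4504 m


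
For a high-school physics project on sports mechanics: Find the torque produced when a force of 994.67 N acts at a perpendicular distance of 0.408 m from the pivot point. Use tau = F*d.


tau = F * d
tau = 994.67 * 0.408
tau = 405.8254 N*m

405.8254 N*m


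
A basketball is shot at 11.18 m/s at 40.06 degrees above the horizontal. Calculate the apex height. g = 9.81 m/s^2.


H = (v*sin(theta))^2 / (2*g)
vy = v*sin(theta) = 11.18 * sin(40.06 deg) = 7.1953 m/s
H = vy^2 / (2*g) = 51.7728 / (2*9.81)
H = 51.7728 / 19.62 = 2.6388 m

2.6388 m


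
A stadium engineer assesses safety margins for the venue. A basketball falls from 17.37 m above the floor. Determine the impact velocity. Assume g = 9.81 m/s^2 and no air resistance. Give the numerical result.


v = sqrt(2 * g * h)
v = sqrt(2 * 9.81 * 17.37)
v = sqrt(340.7994) = 18.4608 m/s

18.4608 m/s


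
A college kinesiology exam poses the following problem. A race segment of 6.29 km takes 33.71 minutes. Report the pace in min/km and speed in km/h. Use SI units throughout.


Pace = time / distance = 33.71 min / 6.29 km = 5.3593 min/km
Speed = distance / time_in_hours = 6.29 / 0.5618 hr
Speed = 11.1955 km/h

5.3593 min/km, 11.1955 km/h


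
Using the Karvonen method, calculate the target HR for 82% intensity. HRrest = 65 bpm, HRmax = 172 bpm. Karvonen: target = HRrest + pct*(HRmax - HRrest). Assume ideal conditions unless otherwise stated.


Target = HRrest + pct*(HRmax - HRrest)
Heart rate reserve = HRmax - HRrest = 172 - 65 = 107 bpm
Fraction = 82% = 0.82
Target = 65 + 0.82 * 107
Target = 65 + 87.74 = 152.74 bpm

152.74 bpm


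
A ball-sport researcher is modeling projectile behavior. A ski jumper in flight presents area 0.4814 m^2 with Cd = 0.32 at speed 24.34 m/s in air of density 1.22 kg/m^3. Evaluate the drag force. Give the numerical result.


Fd = 0.5 * Cd * rho * A * v^2
Fd = 0.5 * 0.32 * 1.22 * 0.4814 * 24.34^2
v^2 = 592.4356
Fd = 0.5 * 0.32 * 1.22 * 0.4814 * 592.4356 = 55.6707 N

55.6707 N


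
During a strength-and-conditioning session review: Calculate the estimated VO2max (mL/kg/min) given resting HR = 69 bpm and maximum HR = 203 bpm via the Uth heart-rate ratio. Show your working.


VO2max = 15.3 * HRmax / HRrest
VO2max = 15.3 * 203 / 69
VO2max = 3105.9 / 69 = 45.013 mL/kg/min

45.013 mL/kg/min
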